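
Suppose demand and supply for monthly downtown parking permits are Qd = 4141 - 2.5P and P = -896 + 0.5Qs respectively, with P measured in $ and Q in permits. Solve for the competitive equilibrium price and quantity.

P* = 522, Q* = 2836

Inverting to quantity form: Qs = 1792 + 2P.
Set Qd = Qs: 4141 - 2.5P = 1792 + 2P, so 2349 = 4.5P and P* = 522.
Plugging P* into demand: Q* = 4141 - 2.5(522) = 2836.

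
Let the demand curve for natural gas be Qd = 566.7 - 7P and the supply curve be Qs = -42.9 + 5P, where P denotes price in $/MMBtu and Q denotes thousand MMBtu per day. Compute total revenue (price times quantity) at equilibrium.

Equating demand and supply, 566.7 - 7P = -42.9 + 5P gives 12P = 609.6, so P* = 50.8.
Plugging P* into demand: Q* = 566.7 - 7(50.8) = 211.1.
Total revenue = P* × Q* = 50.8 × 211.1 = 10723.88.

Total revenue = 10723.88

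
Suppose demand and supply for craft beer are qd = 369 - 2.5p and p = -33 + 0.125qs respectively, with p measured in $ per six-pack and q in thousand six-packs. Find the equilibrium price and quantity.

p* = 10, q* = 344

Rewriting in direct form: qs = 264 + 8p.
The market clears where 369 - 2.5p = 264 + 8p. Rearranging, 10.5p = 105, hence p* = 10.
Then q* = 369 - 2.5(10) = 344.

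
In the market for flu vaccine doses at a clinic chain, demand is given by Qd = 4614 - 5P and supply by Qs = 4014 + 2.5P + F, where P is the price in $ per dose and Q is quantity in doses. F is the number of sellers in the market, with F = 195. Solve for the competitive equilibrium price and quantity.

P* = 54, Q* = 4344

With F = 195, supply is Qs = 4209 + 2.5P.
Set Qd = Qs: 4614 - 5P = 4209 + 2.5P, so 405 = 7.5P and P* = 54.
Substitute back: Q* = 4614 - 5(54) = 4344.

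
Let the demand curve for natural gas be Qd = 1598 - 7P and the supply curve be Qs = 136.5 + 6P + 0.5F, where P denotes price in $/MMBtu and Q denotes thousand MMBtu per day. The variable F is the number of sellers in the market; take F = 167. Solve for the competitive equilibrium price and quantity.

P* = 106, Q* = 856

With F = 167, supply is Qs = 220 + 6P.
The market clears where 1598 - 7P = 220 + 6P. Rearranging, 13P = 1378, hence P* = 106.
Substitute back: Q* = 1598 - 7(106) = 856.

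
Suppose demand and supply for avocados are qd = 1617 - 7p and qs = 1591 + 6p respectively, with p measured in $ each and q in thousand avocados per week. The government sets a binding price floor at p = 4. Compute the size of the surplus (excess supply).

Evaluating both curves at the floor price 4 gives qd = 1589, qs = 1615.
Surplus = qs - qd = 1615 - 1589 = 26.

Surplus = 26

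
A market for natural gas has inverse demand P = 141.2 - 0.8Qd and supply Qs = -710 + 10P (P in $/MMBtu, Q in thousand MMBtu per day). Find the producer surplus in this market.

Producer surplus = 304.2

Solving each curve for Q: Qd = 176.5 - 1.25P.
The market clears where 176.5 - 1.25P = -710 + 10P. Rearranging, 11.25P = 886.5, hence P* = 78.8.
Plugging P* into demand: Q* = 176.5 - 1.25(78.8) = 78.
Supply choke price (Qs = 0): P = 71. Producer surplus = ½ × (78.8 - 71) × 78 = 304.2.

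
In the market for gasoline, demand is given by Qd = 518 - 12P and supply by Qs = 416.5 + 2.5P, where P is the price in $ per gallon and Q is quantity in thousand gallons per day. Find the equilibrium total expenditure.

Set Qd = Qs: 518 - 12P = 416.5 + 2.5P, so 101.5 = 14.5P and P* = 7.
From the demand curve, Q* = 518 - 12(7) = 434.
Total expenditure = P* × Q* = 7 × 434 = 3038.

Total expenditure = 3038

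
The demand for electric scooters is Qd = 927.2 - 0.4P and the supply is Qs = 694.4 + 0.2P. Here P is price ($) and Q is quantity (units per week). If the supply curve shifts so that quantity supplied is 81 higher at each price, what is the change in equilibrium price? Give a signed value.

Set Qd = Qs: 927.2 - 0.4P = 694.4 + 0.2P, so 232.8 = 0.6P and P* = 388.
Substitute back: Q* = 927.2 - 0.4(388) = 772.
After the shift, supply is Qs = 775.4 + 0.2P.
The new intersection has 151.8 = 0.6P, i.e. P = 253, Q = 826.
ΔP = 253 - 388 = -135.

ΔP = -135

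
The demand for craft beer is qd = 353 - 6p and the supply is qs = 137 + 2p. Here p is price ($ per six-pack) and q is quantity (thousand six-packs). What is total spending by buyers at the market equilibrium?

Set qd = qs: 353 - 6p = 137 + 2p, so 216 = 8p and p* = 27.
Then q* = 353 - 6(27) = 191.
Total spending by buyers = p* × q* = 27 × 191 = 5157.

Total spending by buyers = 5157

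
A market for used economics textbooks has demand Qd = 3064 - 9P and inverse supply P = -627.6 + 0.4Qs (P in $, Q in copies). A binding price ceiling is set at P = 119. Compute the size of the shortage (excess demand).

Solving each curve for Q: Qs = 1569 + 2.5P.
At P = 119: Qd = 1993 and Qs = 1866.5.
Shortage = Qd - Qs = 1993 - 1866.5 = 126.5.

Shortage = 126.5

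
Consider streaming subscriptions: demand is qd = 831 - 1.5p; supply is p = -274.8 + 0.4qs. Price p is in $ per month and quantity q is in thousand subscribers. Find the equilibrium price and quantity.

p* = 36, q* = 777

Inverting to quantity form: qs = 687 + 2.5p.
Equating demand and supply, 831 - 1.5p = 687 + 2.5p gives 4p = 144, so p* = 36.
Substitute back: q* = 831 - 1.5(36) = 777.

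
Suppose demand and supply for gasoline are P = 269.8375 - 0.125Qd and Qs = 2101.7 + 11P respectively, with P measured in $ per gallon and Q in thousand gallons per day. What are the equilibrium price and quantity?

Inverting to quantity form: Qd = 2158.7 - 8P.
The market clears where 2158.7 - 8P = 2101.7 + 11P. Rearranging, 19P = 57, hence P* = 3.
Plugging P* into demand: Q* = 2158.7 - 8(3) = 2134.7.

P* = 3, Q* = 2134.7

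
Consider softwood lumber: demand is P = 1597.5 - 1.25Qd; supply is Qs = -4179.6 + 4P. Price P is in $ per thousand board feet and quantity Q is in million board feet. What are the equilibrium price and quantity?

P* = 1137, Q* = 368.4

In direct form, Qd = 1278 - 0.8P.
Set Qd = Qs: 1278 - 0.8P = -4179.6 + 4P, so 5457.6 = 4.8P and P* = 1137.
Plugging P* into demand: Q* = 1278 - 0.8(1137) = 368.4.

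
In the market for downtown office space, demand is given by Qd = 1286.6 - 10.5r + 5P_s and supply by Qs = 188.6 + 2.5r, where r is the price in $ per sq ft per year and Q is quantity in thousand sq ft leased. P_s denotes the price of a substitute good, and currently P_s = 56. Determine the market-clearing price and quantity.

r* = 106, Q* = 453.6

With P_s = 56, demand is Qd = 1566.6 - 10.5r.
At equilibrium Qd = Qs, so 1566.6 - 10.5r = 188.6 + 2.5r; collecting terms, 1378 = 13r and r* = 106.
Plugging r* into demand: Q* = 1566.6 - 10.5(106) = 453.6.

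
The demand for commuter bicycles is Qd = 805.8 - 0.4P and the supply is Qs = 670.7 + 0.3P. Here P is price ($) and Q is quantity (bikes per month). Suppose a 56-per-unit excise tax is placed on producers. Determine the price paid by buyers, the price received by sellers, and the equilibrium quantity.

P_b = 217, P_s = 161, Q = 719

Producers keep P_s = P_b - 56 per unit, so supply in terms of the buyer price is Qs = 653.9 + 0.3P_b.
Set Qd = Qs: 805.8 - 0.4P_b = 653.9 + 0.3P_b, so 151.9 = 0.7P_b and P_b = 217.
So P_s = 161 and the quantity traded is Q = 805.8 - 0.4(217) = 719.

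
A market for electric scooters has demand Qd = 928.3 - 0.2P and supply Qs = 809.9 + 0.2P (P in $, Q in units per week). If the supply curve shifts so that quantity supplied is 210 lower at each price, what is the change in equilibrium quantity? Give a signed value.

ΔQ = -105

The market clears where 928.3 - 0.2P = 809.9 + 0.2P. Rearranging, 0.4P = 118.4, hence P* = 296.
From the demand curve, Q* = 928.3 - 0.2(296) = 869.1.
After the shift, supply is Qs = 599.9 + 0.2P.
Re-solving, 0.4P = 328.4 gives P = 821 and Q = 764.1.
ΔQ = 764.1 - 869.1 = -105.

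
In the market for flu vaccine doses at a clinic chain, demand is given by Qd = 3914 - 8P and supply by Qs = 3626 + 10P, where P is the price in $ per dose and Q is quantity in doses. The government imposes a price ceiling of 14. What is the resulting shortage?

Shortage = 36

At P = 14: Qd = 3802 and Qs = 3766.
Shortage = Qd - Qs = 3802 - 3766 = 36.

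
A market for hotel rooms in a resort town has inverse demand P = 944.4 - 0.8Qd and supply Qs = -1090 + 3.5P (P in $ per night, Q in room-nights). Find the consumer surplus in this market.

Solving each curve for Q: Qd = 1180.5 - 1.25P.
Equating demand and supply, 1180.5 - 1.25P = -1090 + 3.5P gives 4.75P = 2270.5, so P* = 478.
From the demand curve, Q* = 1180.5 - 1.25(478) = 583.
Demand choke price (Qd = 0): P = 1180.5/1.25 = 944.4. Consumer surplus = ½ × (944.4 - 478) × 583 = 135955.6.

Consumer surplus = 135955.6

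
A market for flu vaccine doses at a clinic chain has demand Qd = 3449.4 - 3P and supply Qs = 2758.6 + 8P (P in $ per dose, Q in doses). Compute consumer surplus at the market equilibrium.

Set Qd = Qs: 3449.4 - 3P = 2758.6 + 8P, so 690.8 = 11P and P* = 62.8.
Plugging P* into demand: Q* = 3449.4 - 3(62.8) = 3261.
Demand choke price (Qd = 0): P = 3449.4/3 = 1149.8. Consumer surplus = ½ × (1149.8 - 62.8) × 3261 = 1772353.5.

Consumer surplus = 1772353.5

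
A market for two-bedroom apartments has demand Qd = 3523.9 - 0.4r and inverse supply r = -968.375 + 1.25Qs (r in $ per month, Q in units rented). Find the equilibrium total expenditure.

Solving each curve for Q: Qs = 774.7 + 0.8r.
Set Qd = Qs: 3523.9 - 0.4r = 774.7 + 0.8r, so 2749.2 = 1.2r and r* = 2291.
Plugging r* into demand: Q* = 3523.9 - 0.4(2291) = 2607.5.
Total expenditure = r* × Q* = 2291 × 2607.5 = 5973782.5.

Total expenditure = 5973782.5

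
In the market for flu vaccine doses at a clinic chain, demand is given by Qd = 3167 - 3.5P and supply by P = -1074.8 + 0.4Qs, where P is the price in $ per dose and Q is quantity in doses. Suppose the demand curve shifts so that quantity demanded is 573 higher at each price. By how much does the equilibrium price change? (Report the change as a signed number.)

ΔP = 95.5

Solving each curve for Q: Qs = 2687 + 2.5P.
Equating demand and supply, 3167 - 3.5P = 2687 + 2.5P gives 6P = 480, so P* = 80.
Then Q* = 3167 - 3.5(80) = 2887.
After the shift, demand is Qd = 3740 - 3.5P.
New equilibrium: 1053 = 6P, so P = 175.5 and Q = 3125.75.
ΔP = 175.5 - 80 = 95.5.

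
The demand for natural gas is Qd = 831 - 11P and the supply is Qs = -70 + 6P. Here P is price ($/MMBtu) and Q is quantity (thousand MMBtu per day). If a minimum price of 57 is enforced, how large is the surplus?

At P = 57: Qd = 204 and Qs = 272.
Surplus = Qs - Qd = 272 - 204 = 68.

Surplus = 68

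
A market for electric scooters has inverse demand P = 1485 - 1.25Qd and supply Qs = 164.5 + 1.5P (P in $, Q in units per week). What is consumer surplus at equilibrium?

Rewriting in direct form: Qd = 1188 - 0.8P.
Set Qd = Qs: 1188 - 0.8P = 164.5 + 1.5P, so 1023.5 = 2.3P and P* = 445.
Then Q* = 1188 - 0.8(445) = 832.
Demand choke price (Qd = 0): P = 1188/0.8 = 1485. Consumer surplus = ½ × (1485 - 445) × 832 = 432640.

Consumer surplus = 432640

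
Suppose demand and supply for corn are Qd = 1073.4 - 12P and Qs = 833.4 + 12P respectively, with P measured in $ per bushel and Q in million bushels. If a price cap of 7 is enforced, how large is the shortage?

Shortage = 72

At P = 7: Qd = 989.4 and Qs = 917.4.
Shortage = Qd - Qs = 989.4 - 917.4 = 72.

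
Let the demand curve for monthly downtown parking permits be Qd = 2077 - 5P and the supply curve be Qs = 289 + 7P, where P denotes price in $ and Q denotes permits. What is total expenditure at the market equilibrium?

Equating demand and supply, 2077 - 5P = 289 + 7P gives 12P = 1788, so P* = 149.
Then Q* = 2077 - 5(149) = 1332.
Total expenditure = P* × Q* = 149 × 1332 = 198468.

Total expenditure = 198468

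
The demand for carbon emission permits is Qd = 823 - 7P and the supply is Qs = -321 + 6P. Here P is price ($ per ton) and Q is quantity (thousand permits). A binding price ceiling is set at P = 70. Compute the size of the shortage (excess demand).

Shortage = 234

At P = 70: Qd = 333 and Qs = 99.
Shortage = Qd - Qs = 333 - 99 = 234.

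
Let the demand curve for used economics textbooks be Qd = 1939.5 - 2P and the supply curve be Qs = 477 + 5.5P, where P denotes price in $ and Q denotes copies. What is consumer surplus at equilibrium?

Set Qd = Qs: 1939.5 - 2P = 477 + 5.5P, so 1462.5 = 7.5P and P* = 195.
Plugging P* into demand: Q* = 1939.5 - 2(195) = 1549.5.
Demand choke price (Qd = 0): P = 1939.5/2 = 969.75. Consumer surplus = ½ × (969.75 - 195) × 1549.5 = 600237.5625.

Consumer surplus = 600237.5625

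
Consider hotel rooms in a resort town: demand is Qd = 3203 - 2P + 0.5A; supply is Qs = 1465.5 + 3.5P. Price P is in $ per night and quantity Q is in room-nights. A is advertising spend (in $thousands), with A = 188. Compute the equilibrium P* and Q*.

P* = 333, Q* = 2631

With A = 188, demand is Qd = 3297 - 2P.
Equating demand and supply, 3297 - 2P = 1465.5 + 3.5P gives 5.5P = 1831.5, so P* = 333.
Then Q* = 3297 - 2(333) = 2631.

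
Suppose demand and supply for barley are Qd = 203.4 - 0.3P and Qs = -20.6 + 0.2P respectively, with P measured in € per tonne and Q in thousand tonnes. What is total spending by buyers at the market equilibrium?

At equilibrium Qd = Qs, so 203.4 - 0.3P = -20.6 + 0.2P; collecting terms, 224 = 0.5P and P* = 448.
Plugging P* into demand: Q* = 203.4 - 0.3(448) = 69.
Total spending by buyers = P* × Q* = 448 × 69 = 30912.

Total spending by buyers = 30912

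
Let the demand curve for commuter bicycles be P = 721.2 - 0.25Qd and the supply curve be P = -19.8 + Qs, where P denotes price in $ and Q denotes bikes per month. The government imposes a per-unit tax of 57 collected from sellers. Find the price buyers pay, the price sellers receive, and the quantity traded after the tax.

P_b = 584.4, P_s = 527.4, Q = 547.2

Inverting to quantity form: Qd = 2884.8 - 4P and Qs = 19.8 + P.
The tax drives a wedge P_b - P_s = 57. Substituting P_s = P_b - 57 into supply: Qs = -37.2 + P_b.
Equate demand and the shifted supply: 2884.8 - 4P_b = -37.2 + P_b, giving 5P_b = 2922, so P_b = 584.4.
So P_s = 527.4 and the quantity traded is Q = 2884.8 - 4(584.4) = 547.2.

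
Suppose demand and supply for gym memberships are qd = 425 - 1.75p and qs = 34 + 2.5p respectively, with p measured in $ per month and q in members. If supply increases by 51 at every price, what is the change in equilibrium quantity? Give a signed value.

Δq = 21

At equilibrium qd = qs, so 425 - 1.75p = 34 + 2.5p; collecting terms, 391 = 4.25p and p* = 92.
Plugging p* into demand: q* = 425 - 1.75(92) = 264.
After the shift, supply is qs = 85 + 2.5p.
The new intersection has 340 = 4.25p, i.e. p = 80, q = 285.
Δq = 285 - 264 = 21.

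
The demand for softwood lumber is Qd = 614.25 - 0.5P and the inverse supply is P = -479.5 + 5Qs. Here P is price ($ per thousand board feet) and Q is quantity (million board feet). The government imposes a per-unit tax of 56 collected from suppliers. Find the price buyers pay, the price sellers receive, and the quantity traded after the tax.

P_b = 756.5, P_s = 700.5, Q = 236

Rewriting in direct form: Qs = 95.9 + 0.2P.
Suppliers keep P_s = P_b - 56 per unit, so supply in terms of the buyer price is Qs = 84.7 + 0.2P_b.
Equate demand and the shifted supply: 614.25 - 0.5P_b = 84.7 + 0.2P_b, giving 0.7P_b = 529.55, so P_b = 756.5.
Then P_s = 756.5 - 56 = 700.5 and Q = 614.25 - 0.5(756.5) = 236.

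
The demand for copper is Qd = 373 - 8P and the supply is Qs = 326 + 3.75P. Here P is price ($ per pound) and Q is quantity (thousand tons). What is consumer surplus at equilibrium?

The market clears where 373 - 8P = 326 + 3.75P. Rearranging, 11.75P = 47, hence P* = 4.
Plugging P* into demand: Q* = 373 - 8(4) = 341.
Demand choke price (Qd = 0): P = 373/8 = 46.625. Consumer surplus = ½ × (46.625 - 4) × 341 = 7267.5625.

Consumer surplus = 7267.5625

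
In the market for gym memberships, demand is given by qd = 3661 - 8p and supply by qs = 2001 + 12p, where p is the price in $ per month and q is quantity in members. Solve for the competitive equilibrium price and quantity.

p* = 83, q* = 2997

The market clears where 3661 - 8p = 2001 + 12p. Rearranging, 20p = 1660, hence p* = 83.
Then q* = 3661 - 8(83) = 2997.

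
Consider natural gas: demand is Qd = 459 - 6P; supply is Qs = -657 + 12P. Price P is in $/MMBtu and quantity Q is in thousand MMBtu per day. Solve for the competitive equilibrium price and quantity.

P* = 62, Q* = 87

The market clears where 459 - 6P = -657 + 12P. Rearranging, 18P = 1116, hence P* = 62.
Then Q* = 459 - 6(62) = 87.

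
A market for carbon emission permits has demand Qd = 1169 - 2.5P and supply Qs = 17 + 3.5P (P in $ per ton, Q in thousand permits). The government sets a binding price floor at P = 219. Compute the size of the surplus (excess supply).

At P = 219: Qd = 621.5 and Qs = 783.5.
Surplus = Qs - Qd = 783.5 - 621.5 = 162.

Surplus = 162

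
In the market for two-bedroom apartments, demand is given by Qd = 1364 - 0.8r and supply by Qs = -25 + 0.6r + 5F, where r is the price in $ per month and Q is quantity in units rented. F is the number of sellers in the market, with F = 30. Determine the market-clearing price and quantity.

With F = 30, supply is Qs = 125 + 0.6r.
Set Qd = Qs: 1364 - 0.8r = 125 + 0.6r, so 1239 = 1.4r and r* = 885.
From the demand curve, Q* = 1364 - 0.8(885) = 656.

r* = 885, Q* = 656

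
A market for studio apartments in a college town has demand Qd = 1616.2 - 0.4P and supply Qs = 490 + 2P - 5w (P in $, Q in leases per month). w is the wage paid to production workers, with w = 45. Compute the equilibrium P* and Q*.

P* = 563, Q* = 1391

With w = 45, supply is Qs = 265 + 2P.
At equilibrium Qd = Qs, so 1616.2 - 0.4P = 265 + 2P; collecting terms, 1351.2 = 2.4P and P* = 563.
Substitute back: Q* = 1616.2 - 0.4(563) = 1391.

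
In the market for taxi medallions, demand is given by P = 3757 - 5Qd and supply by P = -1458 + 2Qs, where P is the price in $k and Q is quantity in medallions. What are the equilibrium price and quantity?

P* = 32, Q* = 745

Solving each curve for Q: Qd = 751.4 - 0.2P and Qs = 729 + 0.5P.
Set Qd = Qs: 751.4 - 0.2P = 729 + 0.5P, so 22.4 = 0.7P and P* = 32.
Then Q* = 751.4 - 0.2(32) = 745.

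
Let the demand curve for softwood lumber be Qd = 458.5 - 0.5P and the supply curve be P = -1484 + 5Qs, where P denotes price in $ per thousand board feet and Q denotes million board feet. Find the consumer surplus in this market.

In direct form, Qs = 296.8 + 0.2P.
Set Qd = Qs: 458.5 - 0.5P = 296.8 + 0.2P, so 161.7 = 0.7P and P* = 231.
Then Q* = 458.5 - 0.5(231) = 343.
Demand choke price (Qd = 0): P = 458.5/0.5 = 917. Consumer surplus = ½ × (917 - 231) × 343 = 117649.

Consumer surplus = 117649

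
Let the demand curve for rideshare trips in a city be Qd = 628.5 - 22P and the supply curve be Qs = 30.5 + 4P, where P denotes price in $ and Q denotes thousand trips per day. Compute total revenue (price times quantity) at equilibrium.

Total revenue = 2817.5

Equating demand and supply, 628.5 - 22P = 30.5 + 4P gives 26P = 598, so P* = 23.
Plugging P* into demand: Q* = 628.5 - 22(23) = 122.5.
Total revenue = P* × Q* = 23 × 122.5 = 2817.5.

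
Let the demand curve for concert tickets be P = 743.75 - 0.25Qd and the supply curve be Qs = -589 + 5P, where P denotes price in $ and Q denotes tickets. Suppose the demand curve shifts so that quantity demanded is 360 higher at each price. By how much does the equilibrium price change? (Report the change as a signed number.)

ΔP = 40

Inverting to quantity form: Qd = 2975 - 4P.
The market clears where 2975 - 4P = -589 + 5P. Rearranging, 9P = 3564, hence P* = 396.
Plugging P* into demand: Q* = 2975 - 4(396) = 1391.
After the shift, demand is Qd = 3335 - 4P.
New equilibrium: 3924 = 9P, so P = 436 and Q = 1591.
ΔP = 436 - 396 = 40.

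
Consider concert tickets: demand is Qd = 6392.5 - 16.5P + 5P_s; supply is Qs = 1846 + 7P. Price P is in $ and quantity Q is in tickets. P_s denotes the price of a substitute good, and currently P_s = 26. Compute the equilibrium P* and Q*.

With P_s = 26, demand is Qd = 6522.5 - 16.5P.
Equating demand and supply, 6522.5 - 16.5P = 1846 + 7P gives 23.5P = 4676.5, so P* = 199.
Substitute back: Q* = 6522.5 - 16.5(199) = 3239.

P* = 199, Q* = 3239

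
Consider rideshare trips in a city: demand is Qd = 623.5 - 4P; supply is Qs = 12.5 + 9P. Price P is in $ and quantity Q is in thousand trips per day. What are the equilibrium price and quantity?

At equilibrium Qd = Qs, so 623.5 - 4P = 12.5 + 9P; collecting terms, 611 = 13P and P* = 47.
Then Q* = 623.5 - 4(47) = 435.5.

P* = 47, Q* = 435.5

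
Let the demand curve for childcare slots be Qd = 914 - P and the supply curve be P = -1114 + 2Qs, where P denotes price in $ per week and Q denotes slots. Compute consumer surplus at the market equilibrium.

Consumer surplus = 228488

Solving each curve for Q: Qs = 557 + 0.5P.
Equating demand and supply, 914 - P = 557 + 0.5P gives 1.5P = 357, so P* = 238.
Substitute back: Q* = 914 - 238 = 676.
Demand choke price (Qd = 0): P = 914. Consumer surplus = ½ × (914 - 238) × 676 = 228488.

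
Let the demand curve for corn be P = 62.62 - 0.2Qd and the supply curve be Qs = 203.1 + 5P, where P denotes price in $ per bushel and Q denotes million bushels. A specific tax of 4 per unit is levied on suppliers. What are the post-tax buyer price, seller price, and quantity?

P_b = 13, P_s = 9, Q = 248.1

In direct form, Qd = 313.1 - 5P.
With a tax of 4 on suppliers, they supply based on the net price P_s = P_b - 4, so Qs = 183.1 + 5P_b.
Set Qd = Qs: 313.1 - 5P_b = 183.1 + 5P_b, so 130 = 10P_b and P_b = 13.
So P_s = 9 and the quantity traded is Q = 313.1 - 5(13) = 248.1.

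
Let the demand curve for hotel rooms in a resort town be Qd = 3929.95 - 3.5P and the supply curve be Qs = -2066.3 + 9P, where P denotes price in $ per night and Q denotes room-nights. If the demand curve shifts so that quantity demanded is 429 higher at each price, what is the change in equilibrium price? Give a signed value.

The market clears where 3929.95 - 3.5P = -2066.3 + 9P. Rearranging, 12.5P = 5996.25, hence P* = 479.7.
Substitute back: Q* = 3929.95 - 3.5(479.7) = 2251.
After the shift, demand is Qd = 4358.95 - 3.5P.
New equilibrium: 6425.25 = 12.5P, so P = 514.02 and Q = 2559.88.
ΔP = 514.02 - 479.7 = 34.32.

ΔP = 34.32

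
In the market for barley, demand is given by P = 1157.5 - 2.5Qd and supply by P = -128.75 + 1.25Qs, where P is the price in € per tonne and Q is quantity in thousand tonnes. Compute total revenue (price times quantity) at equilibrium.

Rewriting in direct form: Qd = 463 - 0.4P and Qs = 103 + 0.8P.
Set Qd = Qs: 463 - 0.4P = 103 + 0.8P, so 360 = 1.2P and P* = 300.
Then Q* = 463 - 0.4(300) = 343.
Total revenue = P* × Q* = 300 × 343 = 102900.

Total revenue = 102900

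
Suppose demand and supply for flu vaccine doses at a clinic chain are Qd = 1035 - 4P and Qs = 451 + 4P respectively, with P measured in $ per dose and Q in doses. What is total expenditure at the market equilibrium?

Total expenditure = 54239

At equilibrium Qd = Qs, so 1035 - 4P = 451 + 4P; collecting terms, 584 = 8P and P* = 73.
Plugging P* into demand: Q* = 1035 - 4(73) = 743.
Total expenditure = P* × Q* = 73 × 743 = 54239.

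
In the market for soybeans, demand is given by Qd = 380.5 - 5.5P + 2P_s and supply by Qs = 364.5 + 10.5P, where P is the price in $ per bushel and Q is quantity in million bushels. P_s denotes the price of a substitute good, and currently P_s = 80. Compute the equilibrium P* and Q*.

With P_s = 80, demand is Qd = 540.5 - 5.5P.
Equating demand and supply, 540.5 - 5.5P = 364.5 + 10.5P gives 16P = 176, so P* = 11.
Substitute back: Q* = 540.5 - 5.5(11) = 480.

P* = 11, Q* = 480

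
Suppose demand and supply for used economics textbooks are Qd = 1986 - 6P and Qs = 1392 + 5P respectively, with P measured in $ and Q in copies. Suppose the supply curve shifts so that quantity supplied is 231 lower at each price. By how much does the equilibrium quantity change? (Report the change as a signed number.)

ΔQ = -126

Set Qd = Qs: 1986 - 6P = 1392 + 5P, so 594 = 11P and P* = 54.
Plugging P* into demand: Q* = 1986 - 6(54) = 1662.
After the shift, supply is Qs = 1161 + 5P.
Re-solving, 11P = 825 gives P = 75 and Q = 1536.
ΔQ = 1536 - 1662 = -126.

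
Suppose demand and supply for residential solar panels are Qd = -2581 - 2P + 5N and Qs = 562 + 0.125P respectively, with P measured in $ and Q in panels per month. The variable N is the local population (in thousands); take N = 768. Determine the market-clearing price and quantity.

P* = 328, Q* = 603

With N = 768, demand is Qd = 1259 - 2P.
The market clears where 1259 - 2P = 562 + 0.125P. Rearranging, 2.125P = 697, hence P* = 328.
Plugging P* into demand: Q* = 1259 - 2(328) = 603.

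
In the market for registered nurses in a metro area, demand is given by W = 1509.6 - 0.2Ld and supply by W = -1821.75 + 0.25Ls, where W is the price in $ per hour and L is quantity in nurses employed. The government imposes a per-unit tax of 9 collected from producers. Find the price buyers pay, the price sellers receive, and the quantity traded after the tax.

W_b = 33, W_s = 24, L = 7383

Solving each curve for L: Ld = 7548 - 5W and Ls = 7287 + 4W.
Producers keep W_s = W_b - 9 per unit, so supply in terms of the buyer price is Ls = 7251 + 4W_b.
Market clearing requires 7548 - 5W_b = 7251 + 4W_b; hence 297 = 9W_b and W_b = 33.
Then W_s = 33 - 9 = 24 and L = 7548 - 5(33) = 7383.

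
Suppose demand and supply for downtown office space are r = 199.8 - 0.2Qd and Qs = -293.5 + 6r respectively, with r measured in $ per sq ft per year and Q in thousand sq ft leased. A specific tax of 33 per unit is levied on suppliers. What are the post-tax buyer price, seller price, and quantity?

r_b = 135.5, r_s = 102.5, Q = 321.5

Rewriting in direct form: Qd = 999 - 5r.
The tax drives a wedge r_b - r_s = 33. Substituting r_s = r_b - 33 into supply: Qs = -491.5 + 6r_b.
Market clearing requires 999 - 5r_b = -491.5 + 6r_b; hence 1490.5 = 11r_b and r_b = 135.5.
Then r_s = 135.5 - 33 = 102.5 and Q = 999 - 5(135.5) = 321.5.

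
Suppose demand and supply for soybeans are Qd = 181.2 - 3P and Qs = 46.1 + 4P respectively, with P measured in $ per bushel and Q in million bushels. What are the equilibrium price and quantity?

P* = 19.3, Q* = 123.3

Equating demand and supply, 181.2 - 3P = 46.1 + 4P gives 7P = 135.1, so P* = 19.3.
Plugging P* into demand: Q* = 181.2 - 3(19.3) = 123.3.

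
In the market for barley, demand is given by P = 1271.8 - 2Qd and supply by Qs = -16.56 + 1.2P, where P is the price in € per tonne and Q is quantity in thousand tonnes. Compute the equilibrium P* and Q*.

In direct form, Qd = 635.9 - 0.5P.
Equating demand and supply, 635.9 - 0.5P = -16.56 + 1.2P gives 1.7P = 652.46, so P* = 383.8.
Substitute back: Q* = 635.9 - 0.5(383.8) = 444.

P* = 383.8, Q* = 444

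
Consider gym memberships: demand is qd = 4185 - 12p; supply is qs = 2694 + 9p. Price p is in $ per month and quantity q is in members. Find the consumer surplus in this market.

The market clears where 4185 - 12p = 2694 + 9p. Rearranging, 21p = 1491, hence p* = 71.
Then q* = 4185 - 12(71) = 3333.
Demand choke price (qd = 0): p = 4185/12 = 348.75. Consumer surplus = ½ × (348.75 - 71) × 3333 = 462870.375.

Consumer surplus = 462870.375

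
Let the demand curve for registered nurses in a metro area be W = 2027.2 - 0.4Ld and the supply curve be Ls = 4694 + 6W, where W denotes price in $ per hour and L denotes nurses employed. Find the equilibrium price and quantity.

W* = 44, L* = 4958

In direct form, Ld = 5068 - 2.5W.
Equating demand and supply, 5068 - 2.5W = 4694 + 6W gives 8.5W = 374, so W* = 44.
Plugging W* into demand: L* = 5068 - 2.5(44) = 4958.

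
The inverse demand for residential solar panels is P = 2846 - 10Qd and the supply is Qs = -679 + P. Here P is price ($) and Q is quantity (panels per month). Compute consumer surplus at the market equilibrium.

In direct form, Qd = 284.6 - 0.1P.
Set Qd = Qs: 284.6 - 0.1P = -679 + P, so 963.6 = 1.1P and P* = 876.
Plugging P* into demand: Q* = 284.6 - 0.1(876) = 197.
Demand choke price (Qd = 0): P = 284.6/0.1 = 2846. Consumer surplus = ½ × (2846 - 876) × 197 = 194045.

Consumer surplus = 194045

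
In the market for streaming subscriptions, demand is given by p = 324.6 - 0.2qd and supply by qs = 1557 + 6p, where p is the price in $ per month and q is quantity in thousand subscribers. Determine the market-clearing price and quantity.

p* = 6, q* = 1593

Inverting to quantity form: qd = 1623 - 5p.
The market clears where 1623 - 5p = 1557 + 6p. Rearranging, 11p = 66, hence p* = 6.
Substitute back: q* = 1623 - 5(6) = 1593.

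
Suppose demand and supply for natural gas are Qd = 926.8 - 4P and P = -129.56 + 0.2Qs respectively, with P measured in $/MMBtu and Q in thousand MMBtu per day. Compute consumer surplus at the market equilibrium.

Rewriting in direct form: Qs = 647.8 + 5P.
Equating demand and supply, 926.8 - 4P = 647.8 + 5P gives 9P = 279, so P* = 31.
Substitute back: Q* = 926.8 - 4(31) = 802.8.
Demand choke price (Qd = 0): P = 926.8/4 = 231.7. Consumer surplus = ½ × (231.7 - 31) × 802.8 = 80560.98.

Consumer surplus = 80560.98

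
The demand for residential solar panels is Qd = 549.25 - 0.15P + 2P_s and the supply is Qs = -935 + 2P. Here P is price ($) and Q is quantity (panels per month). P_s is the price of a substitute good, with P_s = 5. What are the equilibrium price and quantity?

With P_s = 5, demand is Qd = 559.25 - 0.15P.
At equilibrium Qd = Qs, so 559.25 - 0.15P = -935 + 2P; collecting terms, 1494.25 = 2.15P and P* = 695.
Substitute back: Q* = 559.25 - 0.15(695) = 455.

P* = 695, Q* = 455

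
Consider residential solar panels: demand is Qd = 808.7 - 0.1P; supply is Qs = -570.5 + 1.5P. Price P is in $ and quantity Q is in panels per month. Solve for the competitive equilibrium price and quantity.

Set Qd = Qs: 808.7 - 0.1P = -570.5 + 1.5P, so 1379.2 = 1.6P and P* = 862.
Substitute back: Q* = 808.7 - 0.1(862) = 722.5.

P* = 862, Q* = 722.5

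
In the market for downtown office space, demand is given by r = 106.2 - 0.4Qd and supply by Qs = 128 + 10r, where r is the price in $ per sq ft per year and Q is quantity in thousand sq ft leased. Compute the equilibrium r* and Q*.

In direct form, Qd = 265.5 - 2.5r.
At equilibrium Qd = Qs, so 265.5 - 2.5r = 128 + 10r; collecting terms, 137.5 = 12.5r and r* = 11.
Plugging r* into demand: Q* = 265.5 - 2.5(11) = 238.

r* = 11, Q* = 238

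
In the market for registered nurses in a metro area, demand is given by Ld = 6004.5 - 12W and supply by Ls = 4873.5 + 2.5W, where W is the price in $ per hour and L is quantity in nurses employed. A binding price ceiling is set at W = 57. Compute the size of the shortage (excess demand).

At W = 57: Ld = 5320.5 and Ls = 5016.
Shortage = Ld - Ls = 5320.5 - 5016 = 304.5.

Shortage = 304.5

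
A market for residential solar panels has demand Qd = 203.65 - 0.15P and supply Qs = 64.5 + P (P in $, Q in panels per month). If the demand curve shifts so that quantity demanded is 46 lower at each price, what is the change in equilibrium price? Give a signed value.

At equilibrium Qd = Qs, so 203.65 - 0.15P = 64.5 + P; collecting terms, 139.15 = 1.15P and P* = 121.
Substitute back: Q* = 203.65 - 0.15(121) = 185.5.
After the shift, demand is Qd = 157.65 - 0.15P.
The new intersection has 93.15 = 1.15P, i.e. P = 81, Q = 145.5.
ΔP = 81 - 121 = -40.

ΔP = -40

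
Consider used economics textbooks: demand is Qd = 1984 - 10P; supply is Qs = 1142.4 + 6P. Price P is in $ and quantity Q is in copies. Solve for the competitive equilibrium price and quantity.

The market clears where 1984 - 10P = 1142.4 + 6P. Rearranging, 16P = 841.6, hence P* = 52.6.
Then Q* = 1984 - 10(52.6) = 1458.

P* = 52.6, Q* = 1458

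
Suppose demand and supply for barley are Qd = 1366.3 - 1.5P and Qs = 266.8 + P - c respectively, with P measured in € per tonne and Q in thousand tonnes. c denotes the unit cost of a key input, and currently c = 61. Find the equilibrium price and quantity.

P* = 464.2, Q* = 670

With c = 61, supply is Qs = 205.8 + P.
At equilibrium Qd = Qs, so 1366.3 - 1.5P = 205.8 + P; collecting terms, 1160.5 = 2.5P and P* = 464.2.
Plugging P* into demand: Q* = 1366.3 - 1.5(464.2) = 670.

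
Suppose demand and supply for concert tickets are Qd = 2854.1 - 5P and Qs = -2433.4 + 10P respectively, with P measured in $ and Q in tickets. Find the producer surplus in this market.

Producer surplus = 59579.528

At equilibrium Qd = Qs, so 2854.1 - 5P = -2433.4 + 10P; collecting terms, 5287.5 = 15P and P* = 352.5.
From the demand curve, Q* = 2854.1 - 5(352.5) = 1091.6.
Supply choke price (Qs = 0): P = 243.34. Producer surplus = ½ × (352.5 - 243.34) × 1091.6 = 59579.528.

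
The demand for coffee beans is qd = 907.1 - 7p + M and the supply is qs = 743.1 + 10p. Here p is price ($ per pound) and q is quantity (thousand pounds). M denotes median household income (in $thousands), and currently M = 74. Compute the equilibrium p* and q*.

With M = 74, demand is qd = 981.1 - 7p.
At equilibrium qd = qs, so 981.1 - 7p = 743.1 + 10p; collecting terms, 238 = 17p and p* = 14.
Then q* = 981.1 - 7(14) = 883.1.

p* = 14, q* = 883.1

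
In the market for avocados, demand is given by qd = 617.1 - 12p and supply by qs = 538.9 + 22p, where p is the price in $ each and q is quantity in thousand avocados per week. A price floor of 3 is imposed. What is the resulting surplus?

With p fixed at 3, quantity demanded is 581.1 and quantity supplied is 604.9.
Surplus = qs - qd = 604.9 - 581.1 = 23.8.

Surplus = 23.8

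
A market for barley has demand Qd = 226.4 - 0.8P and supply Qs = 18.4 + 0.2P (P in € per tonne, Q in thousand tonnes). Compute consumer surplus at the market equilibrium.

Equating demand and supply, 226.4 - 0.8P = 18.4 + 0.2P gives P = 208, so P* = 208.
Plugging P* into demand: Q* = 226.4 - 0.8(208) = 60.
Demand choke price (Qd = 0): P = 226.4/0.8 = 283. Consumer surplus = ½ × (283 - 208) × 60 = 2250.

Consumer surplus = 2250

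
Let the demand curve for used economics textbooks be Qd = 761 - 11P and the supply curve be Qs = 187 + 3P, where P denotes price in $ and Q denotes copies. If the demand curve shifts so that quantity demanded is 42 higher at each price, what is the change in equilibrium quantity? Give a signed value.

Equating demand and supply, 761 - 11P = 187 + 3P gives 14P = 574, so P* = 41.
Substitute back: Q* = 761 - 11(41) = 310.
After the shift, demand is Qd = 803 - 11P.
New equilibrium: 616 = 14P, so P = 44 and Q = 319.
ΔQ = 319 - 310 = 9.

ΔQ = 9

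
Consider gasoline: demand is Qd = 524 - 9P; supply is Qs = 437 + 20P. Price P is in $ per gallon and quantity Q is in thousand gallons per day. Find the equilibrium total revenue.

Total revenue = 1491

At equilibrium Qd = Qs, so 524 - 9P = 437 + 20P; collecting terms, 87 = 29P and P* = 3.
Then Q* = 524 - 9(3) = 497.
Total revenue = P* × Q* = 3 × 497 = 1491.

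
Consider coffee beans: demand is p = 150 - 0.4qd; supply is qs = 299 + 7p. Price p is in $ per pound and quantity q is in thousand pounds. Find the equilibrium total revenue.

Rewriting in direct form: qd = 375 - 2.5p.
Equating demand and supply, 375 - 2.5p = 299 + 7p gives 9.5p = 76, so p* = 8.
Then q* = 375 - 2.5(8) = 355.
Total revenue = p* × q* = 8 × 355 = 2840.

Total revenue = 2840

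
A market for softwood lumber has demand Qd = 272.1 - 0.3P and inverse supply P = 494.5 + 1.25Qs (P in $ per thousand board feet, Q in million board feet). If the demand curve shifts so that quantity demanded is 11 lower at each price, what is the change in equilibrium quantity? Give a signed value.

ΔQ = -8

Solving each curve for Q: Qs = -395.6 + 0.8P.
The market clears where 272.1 - 0.3P = -395.6 + 0.8P. Rearranging, 1.1P = 667.7, hence P* = 607.
Plugging P* into demand: Q* = 272.1 - 0.3(607) = 90.
After the shift, demand is Qd = 261.1 - 0.3P.
Re-solving, 1.1P = 656.7 gives P = 597 and Q = 82.
ΔQ = 82 - 90 = -8.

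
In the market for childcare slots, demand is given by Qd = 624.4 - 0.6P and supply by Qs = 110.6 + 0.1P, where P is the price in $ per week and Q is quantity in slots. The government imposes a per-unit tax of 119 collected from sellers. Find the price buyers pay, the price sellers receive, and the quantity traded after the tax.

P_b = 751, P_s = 632, Q = 173.8

Sellers keep P_s = P_b - 119 per unit, so supply in terms of the buyer price is Qs = 98.7 + 0.1P_b.
Equate demand and the shifted supply: 624.4 - 0.6P_b = 98.7 + 0.1P_b, giving 0.7P_b = 525.7, so P_b = 751.
Then P_s = 751 - 119 = 632 and Q = 624.4 - 0.6(751) = 173.8.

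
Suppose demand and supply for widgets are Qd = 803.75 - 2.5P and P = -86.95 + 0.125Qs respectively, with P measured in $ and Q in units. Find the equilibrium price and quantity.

Rewriting in direct form: Qs = 695.6 + 8P.
At equilibrium Qd = Qs, so 803.75 - 2.5P = 695.6 + 8P; collecting terms, 108.15 = 10.5P and P* = 10.3.
Plugging P* into demand: Q* = 803.75 - 2.5(10.3) = 778.

P* = 10.3, Q* = 778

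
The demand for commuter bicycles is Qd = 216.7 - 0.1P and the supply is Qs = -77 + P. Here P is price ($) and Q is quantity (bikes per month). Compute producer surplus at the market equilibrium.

Set Qd = Qs: 216.7 - 0.1P = -77 + P, so 293.7 = 1.1P and P* = 267.
From the demand curve, Q* = 216.7 - 0.1(267) = 190.
Supply choke price (Qs = 0): P = 77. Producer surplus = ½ × (267 - 77) × 190 = 18050.

Producer surplus = 18050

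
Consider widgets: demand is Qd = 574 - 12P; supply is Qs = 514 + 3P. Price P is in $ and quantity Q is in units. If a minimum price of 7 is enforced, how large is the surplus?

With P fixed at 7, quantity demanded is 490 and quantity supplied is 535.
Surplus = Qs - Qd = 535 - 490 = 45.

Surplus = 45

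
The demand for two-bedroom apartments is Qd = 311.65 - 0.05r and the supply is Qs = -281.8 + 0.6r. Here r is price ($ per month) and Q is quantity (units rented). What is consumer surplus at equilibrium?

Consumer surplus = 707560

Set Qd = Qs: 311.65 - 0.05r = -281.8 + 0.6r, so 593.45 = 0.65r and r* = 913.
Plugging r* into demand: Q* = 311.65 - 0.05(913) = 266.
Demand choke price (Qd = 0): r = 311.65/0.05 = 6233. Consumer surplus = ½ × (6233 - 913) × 266 = 707560.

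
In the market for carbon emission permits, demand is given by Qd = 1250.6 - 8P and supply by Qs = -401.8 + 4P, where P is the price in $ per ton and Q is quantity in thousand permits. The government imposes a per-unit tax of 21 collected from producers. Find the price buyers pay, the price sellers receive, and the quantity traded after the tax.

P_b = 144.7, P_s = 123.7, Q = 93

Producers keep P_s = P_b - 21 per unit, so supply in terms of the buyer price is Qs = -485.8 + 4P_b.
Equate demand and the shifted supply: 1250.6 - 8P_b = -485.8 + 4P_b, giving 12P_b = 1736.4, so P_b = 144.7.
Then P_s = 144.7 - 21 = 123.7 and Q = 1250.6 - 8(144.7) = 93.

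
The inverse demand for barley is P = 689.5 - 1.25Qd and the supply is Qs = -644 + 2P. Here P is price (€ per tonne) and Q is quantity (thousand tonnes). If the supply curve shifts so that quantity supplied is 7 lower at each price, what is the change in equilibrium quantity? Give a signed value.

ΔQ = -2

Solving each curve for Q: Qd = 551.6 - 0.8P.
The market clears where 551.6 - 0.8P = -644 + 2P. Rearranging, 2.8P = 1195.6, hence P* = 427.
Plugging P* into demand: Q* = 551.6 - 0.8(427) = 210.
After the shift, supply is Qs = -651 + 2P.
New equilibrium: 1202.6 = 2.8P, so P = 429.5 and Q = 208.
ΔQ = 208 - 210 = -2.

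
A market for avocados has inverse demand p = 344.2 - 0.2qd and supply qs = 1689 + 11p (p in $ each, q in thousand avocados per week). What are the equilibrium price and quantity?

Inverting to quantity form: qd = 1721 - 5p.
Set qd = qs: 1721 - 5p = 1689 + 11p, so 32 = 16p and p* = 2.
Plugging p* into demand: q* = 1721 - 5(2) = 1711.

p* = 2, q* = 1711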